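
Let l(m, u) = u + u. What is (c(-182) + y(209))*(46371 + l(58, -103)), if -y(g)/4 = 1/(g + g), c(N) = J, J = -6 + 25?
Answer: 183228885/209 ≈ 8.7669e+5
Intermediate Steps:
J = 19
c(N) = 19
y(g) = -2/g (y(g) = -4/(g + g) = -4*1/(2*g) = -2/g)
l(m, u) = 2*u
(c(-182) + y(209))*(46371 + l(58, -103)) = (19 - 2/209)*(46371 + 2*(-103)) = (19 - 2*1/209)*(46371 - 206) = (19 - 2/209)*46165 = (3969/209)*46165 = 183228885/209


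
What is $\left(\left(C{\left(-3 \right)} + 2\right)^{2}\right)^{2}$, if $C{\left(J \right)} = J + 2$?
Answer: $1$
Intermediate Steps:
$C{\left(J \right)} = 2 + J$
$\left(\left(C{\left(-3 \right)} + 2\right)^{2}\right)^{2} = \left(\left(\left(2 - 3\right) + 2\right)^{2}\right)^{2} = \left(\left(-1 + 2\right)^{2}\right)^{2} = \left(1^{2}\right)^{2} = 1^{2} = 1$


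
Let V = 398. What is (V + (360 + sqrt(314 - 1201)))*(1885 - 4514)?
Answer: -1992782 - 2629*I*sqrt(887) ≈ -1.9928e+6 - 78298.0*I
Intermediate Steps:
(V + (360 + sqrt(314 - 1201)))*(1885 - 4514) = (398 + (360 + sqrt(314 - 1201)))*(1885 - 4514) = (398 + (360 + sqrt(-887)))*(-2629) = (398 + (360 + I*sqrt(887)))*(-2629) = (758 + I*sqrt(887))*(-2629) = -1992782 - 2629*I*sqrt(887)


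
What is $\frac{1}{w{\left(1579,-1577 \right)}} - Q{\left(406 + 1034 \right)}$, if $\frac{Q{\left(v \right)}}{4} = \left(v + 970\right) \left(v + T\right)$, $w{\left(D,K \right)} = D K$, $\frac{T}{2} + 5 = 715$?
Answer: $- \frac{68652584343201}{2490083} \approx -2.757 \cdot 10^{7}$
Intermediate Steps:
$T = 1420$ ($T = -10 + 2 \cdot 715 = -10 + 1430 = 1420$)
$Q{\left(v \right)} = 4 \left(970 + v\right) \left(1420 + v\right)$ ($Q{\left(v \right)} = 4 \left(v + 970\right) \left(v + 1420\right) = 4 \left(970 + v\right) \left(1420 + v\right)$)
$\frac{1}{w{\left(1579,-1577 \right)}} - Q{\left(406 + 1034 \right)} = \frac{1}{1579 \left(-1577\right)} - \left(5509600 + 4 \left(406 + 1034\right)^{2} + 9560 \left(406 + 1034\right)\right) = \frac{1}{-2490083} - \left(5509600 + 4 \cdot 1440^{2} + 9560 \cdot 1440\right) = - \frac{1}{2490083} - \left(5509600 + 4 \cdot 2073600 + 13766400\right) = - \frac{1}{2490083} - \left(5509600 + 8294400 + 13766400\right) = - \frac{1}{2490083} - 27570400 = - \frac{68652584343201}{2490083}$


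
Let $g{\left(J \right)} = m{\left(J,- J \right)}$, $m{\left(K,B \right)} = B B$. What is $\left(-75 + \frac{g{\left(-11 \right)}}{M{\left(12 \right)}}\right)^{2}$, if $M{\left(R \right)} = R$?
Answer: $\frac{606841}{144} \approx 4214.2$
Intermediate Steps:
$m{\left(K,B \right)} = B^{2}$
$g{\left(J \right)} = J^{2}$ ($g{\left(J \right)} = \left(- J\right)^{2} = J^{2}$)
$\left(-75 + \frac{g{\left(-11 \right)}}{M{\left(12 \right)}}\right)^{2} = \left(-75 + \frac{\left(-11\right)^{2}}{12}\right)^{2} = \left(-75 + 121 \cdot \frac{1}{12}\right)^{2} = \left(-75 + \frac{121}{12}\right)^{2} = \left(- \frac{779}{12}\right)^{2} = \frac{606841}{144}$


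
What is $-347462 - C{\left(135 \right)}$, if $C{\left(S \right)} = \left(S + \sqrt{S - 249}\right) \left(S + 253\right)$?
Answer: $-399842 - 388 i \sqrt{114} \approx -3.9984 \cdot 10^{5} - 4142.7 i$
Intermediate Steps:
$C{\left(S \right)} = \left(253 + S\right) \left(S + \sqrt{-249 + S}\right)$ ($C{\left(S \right)} = \left(S + \sqrt{-249 + S}\right) \left(253 + S\right) = \left(253 + S\right) \left(S + \sqrt{-249 + S}\right)$)
$-347462 - C{\left(135 \right)} = -347462 - \left(135^{2} + 253 \cdot 135 + 253 \sqrt{-249 + 135} + 135 \sqrt{-249 + 135}\right) = -347462 - \left(18225 + 34155 + 253 \sqrt{-114} + 135 \sqrt{-114}\right) = -347462 - \left(18225 + 34155 + 253 i \sqrt{114} + 135 i \sqrt{114}\right) = -347462 - \left(52380 + 388 i \sqrt{114}\right) = -399842 - 388 i \sqrt{114}$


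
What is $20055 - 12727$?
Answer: $7328$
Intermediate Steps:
$20055 - 12727 = 7328$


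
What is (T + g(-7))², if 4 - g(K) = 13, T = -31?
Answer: 1600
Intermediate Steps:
g(K) = -9 (g(K) = 4 - 1*13 = 4 - 13 = -9)
(T + g(-7))² = (-31 - 9)² = (-40)² = 1600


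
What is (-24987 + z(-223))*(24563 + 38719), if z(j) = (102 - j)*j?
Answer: -6167590284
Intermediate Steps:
z(j) = j*(102 - j)
(-24987 + z(-223))*(24563 + 38719) = (-24987 - 223*(102 - 1*(-223)))*(24563 + 38719) = (-24987 - 223*(102 + 223))*63282 = (-24987 - 223*325)*63282 = (-24987 - 72475)*63282 = -97462*63282 = -6167590284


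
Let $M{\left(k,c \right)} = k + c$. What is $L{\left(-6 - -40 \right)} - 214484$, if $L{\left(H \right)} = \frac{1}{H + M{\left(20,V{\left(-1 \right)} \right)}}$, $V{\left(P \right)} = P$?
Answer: $- \frac{11367651}{53} \approx -2.1448 \cdot 10^{5}$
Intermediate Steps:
$M{\left(k,c \right)} = c + k$
$L{\left(H \right)} = \frac{1}{19 + H}$ ($L{\left(H \right)} = \frac{1}{H + \left(-1 + 20\right)} = \frac{1}{H + 19} = \frac{1}{19 + H}$)
$L{\left(-6 - -40 \right)} - 214484 = \frac{1}{19 - -34} - 214484 = \frac{1}{19 + \left(-6 + 40\right)} - 214484 = \frac{1}{19 + 34} - 214484 = \frac{1}{53} - 214484 = - \frac{11367651}{53}$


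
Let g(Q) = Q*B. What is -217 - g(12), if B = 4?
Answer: -265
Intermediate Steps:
g(Q) = 4*Q (g(Q) = Q*4 = 4*Q)
-217 - g(12) = -217 - 4*12 = -217 - 1*48 = -217 - 48 = -265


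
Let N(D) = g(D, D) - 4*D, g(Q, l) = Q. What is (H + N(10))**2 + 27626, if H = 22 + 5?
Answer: 27635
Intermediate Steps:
H = 27
N(D) = -3*D (N(D) = D - 4*D = -3*D)
(H + N(10))**2 + 27626 = (27 - 3*10)**2 + 27626 = (27 - 30)**2 + 27626 = (-3)**2 + 27626 = 9 + 27626 = 27635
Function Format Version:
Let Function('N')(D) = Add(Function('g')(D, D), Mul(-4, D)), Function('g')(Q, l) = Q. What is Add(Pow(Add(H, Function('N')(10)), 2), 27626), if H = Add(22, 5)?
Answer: 27635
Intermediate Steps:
H = 27
Function('N')(D) = Mul(-3, D) (Function('N')(D) = Add(D, Mul(-4, D)) = Mul(-3, D))
Add(Pow(Add(H, Function('N')(10)), 2), 27626) = Add(Pow(Add(27, Mul(-3, 10)), 2), 27626) = Add(Pow(Add(27, -30), 2), 27626) = Add(Pow(-3, 2), 27626) = Add(9, 27626) = 27635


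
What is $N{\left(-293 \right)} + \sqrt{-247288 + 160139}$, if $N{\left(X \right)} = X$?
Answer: $-293 + i \sqrt{87149} \approx -293.0 + 295.21 i$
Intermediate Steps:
$N{\left(-293 \right)} + \sqrt{-247288 + 160139} = -293 + \sqrt{-247288 + 160139} = -293 + \sqrt{-87149} = -293 + i \sqrt{87149}$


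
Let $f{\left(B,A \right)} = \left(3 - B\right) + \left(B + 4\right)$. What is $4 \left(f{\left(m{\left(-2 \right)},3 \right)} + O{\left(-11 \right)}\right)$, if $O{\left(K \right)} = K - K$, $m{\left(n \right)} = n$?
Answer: $28$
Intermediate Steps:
$O{\left(K \right)} = 0$
$f{\left(B,A \right)} = 7$ ($f{\left(B,A \right)} = \left(3 - B\right) + \left(4 + B\right) = 7$)
$4 \left(f{\left(m{\left(-2 \right)},3 \right)} + O{\left(-11 \right)}\right) = 4 \left(7 + 0\right) = 4 \cdot 7 = 28$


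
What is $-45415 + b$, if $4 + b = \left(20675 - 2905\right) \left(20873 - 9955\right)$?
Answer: $193967441$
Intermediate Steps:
$b = 194012856$ ($b = -4 + \left(20675 - 2905\right) \left(20873 - 9955\right) = -4 + 17770 \cdot 10918 = -4 + 194012860 = 194012856$)
$-45415 + b = -45415 + 194012856 = 193967441$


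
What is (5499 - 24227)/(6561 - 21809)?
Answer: 2341/1906 ≈ 1.2282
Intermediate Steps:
(5499 - 24227)/(6561 - 21809) = -18728/(-15248) = -18728*(-1/15248) = 2341/1906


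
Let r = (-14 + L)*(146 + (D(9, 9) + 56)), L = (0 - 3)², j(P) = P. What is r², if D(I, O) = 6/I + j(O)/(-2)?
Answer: 35343025/36 ≈ 9.8175e+5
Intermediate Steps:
D(I, O) = 6/I - O/2 (D(I, O) = 6/I + O/(-2) = 6/I + O*(-½) = 6/I - O/2)
L = 9 (L = (-3)² = 9)
r = -5945/6 (r = (-14 + 9)*(146 + ((6/9 - ½*9) + 56)) = -5*(146 + ((6*(⅑) - 9/2) + 56)) = -5*(146 + ((⅔ - 9/2) + 56)) = -5*(146 + (-23/6 + 56)) = -5*(146 + 313/6) = -5*1189/6 = -5945/6 ≈ -990.83)
r² = (-5945/6)² = 35343025/36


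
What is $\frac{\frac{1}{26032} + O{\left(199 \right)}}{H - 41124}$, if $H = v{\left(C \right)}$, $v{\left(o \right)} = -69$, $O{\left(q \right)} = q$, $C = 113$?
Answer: $- \frac{5180369}{1072336176} \approx -0.0048309$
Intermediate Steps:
$H = -69$
$\frac{\frac{1}{26032} + O{\left(199 \right)}}{H - 41124} = \frac{\frac{1}{26032} + 199}{-69 - 41124} = \frac{\frac{1}{26032} + 199}{-41193} = \frac{5180369}{26032} \left(- \frac{1}{41193}\right) = - \frac{5180369}{1072336176}$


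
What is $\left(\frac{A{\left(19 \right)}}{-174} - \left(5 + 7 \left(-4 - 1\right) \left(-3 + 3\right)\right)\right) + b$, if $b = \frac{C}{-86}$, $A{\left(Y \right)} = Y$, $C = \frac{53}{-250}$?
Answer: $- \frac{9552139}{1870500} \approx -5.1067$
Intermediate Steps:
$C = - \frac{53}{250}$ ($C = 53 \left(- \frac{1}{250}\right) = - \frac{53}{250} \approx -0.212$)
$b = \frac{53}{21500}$ ($b = - \frac{53}{250 \left(-86\right)} = \left(- \frac{53}{250}\right) \left(- \frac{1}{86}\right) = \frac{53}{21500} \approx 0.0024651$)
$\left(\frac{A{\left(19 \right)}}{-174} - \left(5 + 7 \left(-4 - 1\right) \left(-3 + 3\right)\right)\right) + b = \left(\frac{19}{-174} - \left(5 + 7 \left(-4 - 1\right) \left(-3 + 3\right)\right)\right) + \frac{53}{21500} = \left(19 \left(- \frac{1}{174}\right) - \left(5 + 7 \left(\left(-5\right) 0\right)\right)\right) + \frac{53}{21500} = \left(- \frac{19}{174} - 5\right) + \frac{53}{21500} = - \frac{889}{174} + \frac{53}{21500} = - \frac{9552139}{1870500}$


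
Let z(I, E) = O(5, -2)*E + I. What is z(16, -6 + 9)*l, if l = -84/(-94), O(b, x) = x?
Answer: 420/47 ≈ 8.9362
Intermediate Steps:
z(I, E) = I - 2*E (z(I, E) = -2*E + I = I - 2*E)
l = 42/47 (l = -84*(-1)/94 = -1*(-42/47) = 42/47 ≈ 0.89362)
z(16, -6 + 9)*l = (16 - 2*(-6 + 9))*(42/47) = (16 - 2*3)*(42/47) = (16 - 6)*(42/47) = 10*(42/47) = 420/47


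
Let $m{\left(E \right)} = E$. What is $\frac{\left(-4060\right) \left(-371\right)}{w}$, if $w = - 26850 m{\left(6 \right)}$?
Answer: $- \frac{75313}{8055} \approx -9.3498$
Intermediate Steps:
$w = -161100$ ($w = \left(-26850\right) 6 = -161100$)
$\frac{\left(-4060\right) \left(-371\right)}{w} = \frac{\left(-4060\right) \left(-371\right)}{-161100} = 1506260 \left(- \frac{1}{161100}\right) = - \frac{75313}{8055}$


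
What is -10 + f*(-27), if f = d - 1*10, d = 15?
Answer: -145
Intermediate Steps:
f = 5 (f = 15 - 1*10 = 15 - 10 = 5)
-10 + f*(-27) = -10 + 5*(-27) = -10 - 135 = -145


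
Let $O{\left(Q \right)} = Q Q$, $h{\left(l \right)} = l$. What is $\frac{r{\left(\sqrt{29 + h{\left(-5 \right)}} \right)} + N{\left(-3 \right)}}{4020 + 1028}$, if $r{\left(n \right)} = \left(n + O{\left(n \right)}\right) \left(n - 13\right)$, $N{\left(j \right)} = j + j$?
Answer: $- \frac{147}{2524} + \frac{11 \sqrt{6}}{2524} \approx -0.047566$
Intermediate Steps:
$O{\left(Q \right)} = Q^{2}$
$N{\left(j \right)} = 2 j$
$r{\left(n \right)} = \left(-13 + n\right) \left(n + n^{2}\right)$ ($r{\left(n \right)} = \left(n + n^{2}\right) \left(n - 13\right) = \left(n + n^{2}\right) \left(-13 + n\right) = \left(-13 + n\right) \left(n + n^{2}\right)$)
$\frac{r{\left(\sqrt{29 + h{\left(-5 \right)}} \right)} + N{\left(-3 \right)}}{4020 + 1028} = \frac{\sqrt{29 - 5} \left(-13 + \left(\sqrt{29 - 5}\right)^{2} - 12 \sqrt{29 - 5}\right) + 2 \left(-3\right)}{4020 + 1028} = \frac{\sqrt{24} \left(-13 + \left(\sqrt{24}\right)^{2} - 12 \sqrt{24}\right) - 6}{5048} = \left(2 \sqrt{6} \left(-13 + \left(2 \sqrt{6}\right)^{2} - 12 \cdot 2 \sqrt{6}\right) - 6\right) \frac{1}{5048} = \left(2 \sqrt{6} \left(-13 + 24 - 24 \sqrt{6}\right) - 6\right) \frac{1}{5048} = \left(2 \sqrt{6} \left(11 - 24 \sqrt{6}\right) - 6\right) \frac{1}{5048} = \left(-6 + 2 \sqrt{6} \left(11 - 24 \sqrt{6}\right)\right) \frac{1}{5048} = - \frac{3}{2524} + \frac{\sqrt{6} \left(11 - 24 \sqrt{6}\right)}{2524}$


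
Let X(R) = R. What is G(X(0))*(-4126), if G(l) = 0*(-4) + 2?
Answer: -8252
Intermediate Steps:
G(l) = 2 (G(l) = 0 + 2 = 2)
G(X(0))*(-4126) = 2*(-4126) = -8252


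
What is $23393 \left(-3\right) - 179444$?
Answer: $-249623$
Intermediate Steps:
$23393 \left(-3\right) - 179444 = -70179 - 179444 = -249623$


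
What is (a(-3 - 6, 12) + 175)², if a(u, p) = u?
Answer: 27556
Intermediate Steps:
(a(-3 - 6, 12) + 175)² = ((-3 - 6) + 175)² = (-9 + 175)² = 166² = 27556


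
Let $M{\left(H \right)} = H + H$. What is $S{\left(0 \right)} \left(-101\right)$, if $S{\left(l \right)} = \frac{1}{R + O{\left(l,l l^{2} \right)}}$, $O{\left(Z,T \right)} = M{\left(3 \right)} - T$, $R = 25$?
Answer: $- \frac{101}{31} \approx -3.2581$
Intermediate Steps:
$M{\left(H \right)} = 2 H$
$O{\left(Z,T \right)} = 6 - T$ ($O{\left(Z,T \right)} = 2 \cdot 3 - T = 6 - T$)
$S{\left(l \right)} = \frac{1}{31 - l^{3}}$ ($S{\left(l \right)} = \frac{1}{25 - \left(-6 + l l^{2}\right)} = \frac{1}{25 - \left(-6 + l^{3}\right)} = \frac{1}{31 - l^{3}}$)
$S{\left(0 \right)} \left(-101\right) = - \frac{1}{-31 + 0^{3}} \left(-101\right) = - \frac{1}{-31 + 0} \left(-101\right) = - \frac{1}{-31} \left(-101\right) = \left(-1\right) \left(- \frac{1}{31}\right) \left(-101\right) = \frac{1}{31} \left(-101\right) = - \frac{101}{31}$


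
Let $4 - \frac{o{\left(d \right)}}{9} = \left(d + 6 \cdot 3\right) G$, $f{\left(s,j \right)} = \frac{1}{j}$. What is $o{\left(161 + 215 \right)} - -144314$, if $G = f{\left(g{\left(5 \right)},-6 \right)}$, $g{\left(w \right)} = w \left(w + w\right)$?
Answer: $144941$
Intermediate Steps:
$g{\left(w \right)} = 2 w^{2}$ ($g{\left(w \right)} = w 2 w = 2 w^{2}$)
$G = - \frac{1}{6}$ ($G = \frac{1}{-6} = - \frac{1}{6} \approx -0.16667$)
$o{\left(d \right)} = 63 + \frac{3 d}{2}$ ($o{\left(d \right)} = 36 - 9 \left(d + 6 \cdot 3\right) \left(- \frac{1}{6}\right) = 36 - 9 \left(d + 18\right) \left(- \frac{1}{6}\right) = 36 - 9 \left(18 + d\right) \left(- \frac{1}{6}\right) = 36 - 9 \left(-3 - \frac{d}{6}\right) = 36 + \left(27 + \frac{3 d}{2}\right) = 63 + \frac{3 d}{2}$)
$o{\left(161 + 215 \right)} - -144314 = \left(63 + \frac{3 \left(161 + 215\right)}{2}\right) - -144314 = \left(63 + \frac{3}{2} \cdot 376\right) + 144314 = \left(63 + 564\right) + 144314 = 627 + 144314 = 144941$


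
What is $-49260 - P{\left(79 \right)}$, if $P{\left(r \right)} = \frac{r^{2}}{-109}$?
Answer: $- \frac{5363099}{109} \approx -49203.0$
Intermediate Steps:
$P{\left(r \right)} = - \frac{r^{2}}{109}$
$-49260 - P{\left(79 \right)} = -49260 - - \frac{79^{2}}{109} = -49260 - \left(- \frac{1}{109}\right) 6241 = -49260 - - \frac{6241}{109} = -49260 + \frac{6241}{109} = - \frac{5363099}{109}$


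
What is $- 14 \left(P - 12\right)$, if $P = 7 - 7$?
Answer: $168$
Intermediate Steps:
$P = 0$
$- 14 \left(P - 12\right) = - 14 \left(0 - 12\right) = \left(-14\right) \left(-12\right) = 168$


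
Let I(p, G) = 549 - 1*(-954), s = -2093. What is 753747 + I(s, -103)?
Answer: 755250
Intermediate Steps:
I(p, G) = 1503 (I(p, G) = 549 + 954 = 1503)
753747 + I(s, -103) = 753747 + 1503 = 755250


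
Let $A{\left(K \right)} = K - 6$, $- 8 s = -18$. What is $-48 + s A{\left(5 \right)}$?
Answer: $- \frac{201}{4} \approx -50.25$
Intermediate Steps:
$s = \frac{9}{4}$ ($s = \left(- \frac{1}{8}\right) \left(-18\right) = \frac{9}{4} \approx 2.25$)
$A{\left(K \right)} = -6 + K$
$-48 + s A{\left(5 \right)} = -48 + \frac{9 \left(-6 + 5\right)}{4} = -48 + \frac{9}{4} \left(-1\right) = -48 - \frac{9}{4} = - \frac{201}{4}$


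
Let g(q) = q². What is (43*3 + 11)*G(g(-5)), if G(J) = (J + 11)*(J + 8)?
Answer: 166320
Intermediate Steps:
G(J) = (8 + J)*(11 + J) (G(J) = (11 + J)*(8 + J) = (8 + J)*(11 + J))
(43*3 + 11)*G(g(-5)) = (43*3 + 11)*(88 + ((-5)²)² + 19*(-5)²) = (129 + 11)*(88 + 25² + 19*25) = 140*(88 + 625 + 475) = 140*1188 = 166320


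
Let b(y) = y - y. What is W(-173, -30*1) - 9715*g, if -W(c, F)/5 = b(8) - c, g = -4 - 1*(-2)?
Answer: 18565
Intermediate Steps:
g = -2 (g = -4 + 2 = -2)
b(y) = 0
W(c, F) = 5*c (W(c, F) = -5*(0 - c) = -(-5)*c = 5*c)
W(-173, -30*1) - 9715*g = 5*(-173) - 9715*(-2) = -865 - 1*(-19430) = -865 + 19430 = 18565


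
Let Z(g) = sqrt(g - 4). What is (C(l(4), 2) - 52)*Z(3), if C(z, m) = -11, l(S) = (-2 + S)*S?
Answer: -63*I ≈ -63.0*I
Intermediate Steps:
l(S) = S*(-2 + S)
Z(g) = sqrt(-4 + g)
(C(l(4), 2) - 52)*Z(3) = (-11 - 52)*sqrt(-4 + 3) = -63*I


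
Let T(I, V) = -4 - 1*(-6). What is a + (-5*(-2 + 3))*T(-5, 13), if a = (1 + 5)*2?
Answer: 2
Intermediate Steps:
T(I, V) = 2 (T(I, V) = -4 + 6 = 2)
a = 12 (a = 6*2 = 12)
a + (-5*(-2 + 3))*T(-5, 13) = 12 - 5*(-2 + 3)*2 = 12 - 5*1*2 = 12 - 5*2 = 12 - 10 = 2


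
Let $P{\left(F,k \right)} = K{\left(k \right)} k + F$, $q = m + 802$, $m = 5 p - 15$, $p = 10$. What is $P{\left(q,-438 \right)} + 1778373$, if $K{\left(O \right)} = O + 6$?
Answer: $1968426$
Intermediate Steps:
$K{\left(O \right)} = 6 + O$
$m = 35$ ($m = 5 \cdot 10 - 15 = 50 - 15 = 35$)
$q = 837$ ($q = 35 + 802 = 837$)
$P{\left(F,k \right)} = F + k \left(6 + k\right)$ ($P{\left(F,k \right)} = \left(6 + k\right) k + F = k \left(6 + k\right) + F = F + k \left(6 + k\right)$)
$P{\left(q,-438 \right)} + 1778373 = \left(837 - 438 \left(6 - 438\right)\right) + 1778373 = \left(837 - -189216\right) + 1778373 = \left(837 + 189216\right) + 1778373 = 190053 + 1778373 = 1968426$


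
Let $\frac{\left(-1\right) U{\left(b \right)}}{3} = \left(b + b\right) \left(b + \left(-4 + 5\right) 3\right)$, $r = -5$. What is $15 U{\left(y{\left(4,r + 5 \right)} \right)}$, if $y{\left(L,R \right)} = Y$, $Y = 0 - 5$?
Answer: $-900$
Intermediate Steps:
$Y = -5$ ($Y = 0 - 5 = -5$)
$y{\left(L,R \right)} = -5$
$U{\left(b \right)} = - 6 b \left(3 + b\right)$ ($U{\left(b \right)} = - 3 \left(b + b\right) \left(b + \left(-4 + 5\right) 3\right) = - 3 \cdot 2 b \left(b + 1 \cdot 3\right) = - 3 \cdot 2 b \left(b + 3\right) = - 3 \cdot 2 b \left(3 + b\right) = - 6 b \left(3 + b\right)$)
$15 U{\left(y{\left(4,r + 5 \right)} \right)} = 15 \left(\left(-6\right) \left(-5\right) \left(3 - 5\right)\right) = 15 \left(\left(-6\right) \left(-5\right) \left(-2\right)\right) = 15 \left(-60\right) = -900$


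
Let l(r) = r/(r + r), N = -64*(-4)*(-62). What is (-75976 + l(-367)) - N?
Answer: -120207/2 ≈ -60104.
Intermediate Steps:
N = -15872 (N = 256*(-62) = -15872)
l(r) = ½ (l(r) = r/((2*r)) = r*(1/(2*r)) = ½)
(-75976 + l(-367)) - N = (-75976 + ½) - 1*(-15872) = -151951/2 + 15872 = -120207/2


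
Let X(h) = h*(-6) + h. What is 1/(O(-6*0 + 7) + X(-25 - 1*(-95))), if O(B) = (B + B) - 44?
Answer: -1/380 ≈ -0.0026316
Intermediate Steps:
X(h) = -5*h (X(h) = -6*h + h = -5*h)
O(B) = -44 + 2*B (O(B) = 2*B - 44 = -44 + 2*B)
1/(O(-6*0 + 7) + X(-25 - 1*(-95))) = 1/((-44 + 2*(-6*0 + 7)) - 5*(-25 - 1*(-95))) = 1/((-44 + 2*(0 + 7)) - 5*(-25 + 95)) = 1/((-44 + 2*7) - 5*70) = 1/((-44 + 14) - 350) = 1/(-30 - 350) = 1/(-380) = -1/380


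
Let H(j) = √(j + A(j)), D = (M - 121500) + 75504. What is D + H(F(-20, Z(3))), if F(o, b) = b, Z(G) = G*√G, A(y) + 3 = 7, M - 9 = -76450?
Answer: -122437 + √(4 + 3*√3) ≈ -1.2243e+5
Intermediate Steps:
M = -76441 (M = 9 - 76450 = -76441)
A(y) = 4 (A(y) = -3 + 7 = 4)
Z(G) = G^(3/2)
D = -122437 (D = (-76441 - 121500) + 75504 = -197941 + 75504 = -122437)
H(j) = √(4 + j) (H(j) = √(j + 4) = √(4 + j))
D + H(F(-20, Z(3))) = -122437 + √(4 + 3^(3/2)) = -122437 + √(4 + 3*√3)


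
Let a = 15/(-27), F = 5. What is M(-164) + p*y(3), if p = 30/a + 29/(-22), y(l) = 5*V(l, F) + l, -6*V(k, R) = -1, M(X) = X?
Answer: -49639/132 ≈ -376.05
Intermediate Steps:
V(k, R) = 1/6 (V(k, R) = -1/6*(-1) = 1/6)
a = -5/9 (a = 15*(-1/27) = -5/9 ≈ -0.55556)
y(l) = 5/6 + l (y(l) = 5*(1/6) + l = 5/6 + l)
p = -1217/22 (p = 30/(-5/9) + 29/(-22) = 30*(-9/5) + 29*(-1/22) = -54 - 29/22 = -1217/22 ≈ -55.318)
M(-164) + p*y(3) = -164 - 1217*(5/6 + 3)/22 = -164 - 1217/22*23/6 = -164 - 27991/132 = -49639/132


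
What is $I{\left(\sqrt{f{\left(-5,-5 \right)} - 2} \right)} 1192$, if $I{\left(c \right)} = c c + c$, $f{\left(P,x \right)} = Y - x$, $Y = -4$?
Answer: $-1192 + 1192 i \approx -1192.0 + 1192.0 i$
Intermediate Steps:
$f{\left(P,x \right)} = -4 - x$
$I{\left(c \right)} = c + c^{2}$ ($I{\left(c \right)} = c^{2} + c = c + c^{2}$)
$I{\left(\sqrt{f{\left(-5,-5 \right)} - 2} \right)} 1192 = \sqrt{\left(-4 - -5\right) - 2} \left(1 + \sqrt{\left(-4 - -5\right) - 2}\right) 1192 = \sqrt{\left(-4 + 5\right) - 2} \left(1 + \sqrt{\left(-4 + 5\right) - 2}\right) 1192 = \sqrt{1 - 2} \left(1 + \sqrt{1 - 2}\right) 1192 = \sqrt{-1} \left(1 + \sqrt{-1}\right) 1192 = i \left(1 + i\right) 1192 = 1192 i \left(1 + i\right)$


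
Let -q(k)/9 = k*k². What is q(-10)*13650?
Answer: 122850000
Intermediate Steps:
q(k) = -9*k³ (q(k) = -9*k*k² = -9*k³)
q(-10)*13650 = -9*(-10)³*13650 = -9*(-1000)*13650 = 9000*13650 = 122850000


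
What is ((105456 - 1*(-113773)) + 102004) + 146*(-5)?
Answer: 320503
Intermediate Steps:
((105456 - 1*(-113773)) + 102004) + 146*(-5) = ((105456 + 113773) + 102004) - 730 = (219229 + 102004) - 730 = 321233 - 730 = 320503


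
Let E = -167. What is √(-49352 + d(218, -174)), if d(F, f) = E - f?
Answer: I*√49345 ≈ 222.14*I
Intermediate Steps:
d(F, f) = -167 - f
√(-49352 + d(218, -174)) = √(-49352 + (-167 - 1*(-174))) = √(-49352 + (-167 + 174)) = √(-49352 + 7) = √(-49345) = I*√49345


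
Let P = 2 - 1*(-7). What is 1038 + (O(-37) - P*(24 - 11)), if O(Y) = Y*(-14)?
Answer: 1439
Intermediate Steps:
P = 9 (P = 2 + 7 = 9)
O(Y) = -14*Y
1038 + (O(-37) - P*(24 - 11)) = 1038 + (-14*(-37) - 9*(24 - 11)) = 1038 + (518 - 9*13) = 1038 + (518 - 1*117) = 1038 + (518 - 117) = 1038 + 401 = 1439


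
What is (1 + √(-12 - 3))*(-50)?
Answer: -50 - 50*I*√15 ≈ -50.0 - 193.65*I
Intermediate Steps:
(1 + √(-12 - 3))*(-50) = (1 + √(-15))*(-50) = (1 + I*√15)*(-50) = -50 - 50*I*√15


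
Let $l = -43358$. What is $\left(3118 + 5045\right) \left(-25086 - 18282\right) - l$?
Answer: $-353969626$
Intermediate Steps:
$\left(3118 + 5045\right) \left(-25086 - 18282\right) - l = \left(3118 + 5045\right) \left(-25086 - 18282\right) - -43358 = 8163 \left(-43368\right) + 43358 = -354012984 + 43358 = -353969626$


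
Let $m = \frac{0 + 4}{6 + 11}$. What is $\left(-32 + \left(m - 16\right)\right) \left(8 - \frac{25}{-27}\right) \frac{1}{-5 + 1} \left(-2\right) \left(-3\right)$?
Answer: $\frac{97846}{153} \approx 639.52$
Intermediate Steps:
$m = \frac{4}{17} \approx 0.23529$
$\left(-32 + \left(m - 16\right)\right) \left(8 - \frac{25}{-27}\right) \frac{1}{-5 + 1} \left(-2\right) \left(-3\right) = \left(-32 + \left(\frac{4}{17} - 16\right)\right) \left(8 - \frac{25}{-27}\right) \frac{1}{-5 + 1} \left(-2\right) \left(-3\right) = \left(-32 + \left(\frac{4}{17} - 16\right)\right) \left(8 - - \frac{25}{27}\right) \frac{1}{-4} \left(-2\right) \left(-3\right) = \left(-32 - \frac{268}{17}\right) \left(8 + \frac{25}{27}\right) \left(- \frac{1}{4}\right) \left(-2\right) \left(-3\right) = \left(- \frac{812}{17}\right) \frac{241}{27} \cdot \frac{1}{2} \left(-3\right) = \left(- \frac{195692}{459}\right) \left(- \frac{3}{2}\right) = \frac{97846}{153}$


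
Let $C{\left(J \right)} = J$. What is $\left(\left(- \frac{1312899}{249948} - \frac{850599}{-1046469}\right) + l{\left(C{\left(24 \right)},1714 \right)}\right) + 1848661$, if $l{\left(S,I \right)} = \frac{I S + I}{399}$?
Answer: $\frac{7146059533975495061}{3865317430044} \approx 1.8488 \cdot 10^{6}$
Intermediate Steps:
$l{\left(S,I \right)} = \frac{I}{399} + \frac{I S}{399}$ ($l{\left(S,I \right)} = \left(I + I S\right) \frac{1}{399} = \frac{I}{399} + \frac{I S}{399}$)
$\left(\left(- \frac{1312899}{249948} - \frac{850599}{-1046469}\right) + l{\left(C{\left(24 \right)},1714 \right)}\right) + 1848661 = \left(\left(- \frac{1312899}{249948} - \frac{850599}{-1046469}\right) + \frac{1}{399} \cdot 1714 \left(1 + 24\right)\right) + 1848661 = \left(\left(\left(-1312899\right) \frac{1}{249948} - - \frac{283533}{348823}\right) + \frac{1}{399} \cdot 1714 \cdot 25\right) + 1848661 = \left(\left(- \frac{437633}{83316} + \frac{283533}{348823}\right) + \frac{42850}{399}\right) + 1848661 = \left(- \frac{129033620531}{29062537068} + \frac{42850}{399}\right) + 1848661 = \frac{397948432923977}{3865317430044} + 1848661 = \frac{7146059533975495061}{3865317430044}$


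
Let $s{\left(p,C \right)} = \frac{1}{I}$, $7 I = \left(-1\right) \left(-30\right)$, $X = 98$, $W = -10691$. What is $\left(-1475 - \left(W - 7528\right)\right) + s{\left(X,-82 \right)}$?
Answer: $\frac{502327}{30} \approx 16744.0$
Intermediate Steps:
$I = \frac{30}{7}$ ($I = \frac{\left(-1\right) \left(-30\right)}{7} = \frac{1}{7} \cdot 30 = \frac{30}{7} \approx 4.2857$)
$s{\left(p,C \right)} = \frac{7}{30}$ ($s{\left(p,C \right)} = \frac{1}{\frac{30}{7}} = \frac{7}{30}$)
$\left(-1475 - \left(W - 7528\right)\right) + s{\left(X,-82 \right)} = \left(-1475 - \left(-10691 - 7528\right)\right) + \frac{7}{30} = \left(-1475 - -18219\right) + \frac{7}{30} = \left(-1475 + 18219\right) + \frac{7}{30} = 16744 + \frac{7}{30} = \frac{502327}{30}$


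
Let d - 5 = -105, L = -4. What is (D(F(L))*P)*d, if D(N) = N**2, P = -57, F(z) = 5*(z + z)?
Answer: 9120000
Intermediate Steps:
F(z) = 10*z (F(z) = 5*(2*z) = 10*z)
d = -100 (d = 5 - 105 = -100)
(D(F(L))*P)*d = ((10*(-4))**2*(-57))*(-100) = ((-40)**2*(-57))*(-100) = (1600*(-57))*(-100) = -91200*(-100) = 9120000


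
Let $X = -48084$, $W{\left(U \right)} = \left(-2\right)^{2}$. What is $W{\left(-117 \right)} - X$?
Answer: $48088$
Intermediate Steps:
$W{\left(U \right)} = 4$
$W{\left(-117 \right)} - X = 4 - -48084 = 4 + 48084 = 48088$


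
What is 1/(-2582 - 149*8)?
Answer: -1/3774 ≈ -0.00026497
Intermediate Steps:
1/(-2582 - 149*8) = 1/(-2582 - 1192) = 1/(-3774) = -1/3774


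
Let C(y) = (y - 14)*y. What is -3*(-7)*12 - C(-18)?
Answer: -324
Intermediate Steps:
C(y) = y*(-14 + y) (C(y) = (-14 + y)*y = y*(-14 + y))
-3*(-7)*12 - C(-18) = -3*(-7)*12 - (-18)*(-14 - 18) = 21*12 - (-18)*(-32) = 252 - 1*576 = 252 - 576 = -324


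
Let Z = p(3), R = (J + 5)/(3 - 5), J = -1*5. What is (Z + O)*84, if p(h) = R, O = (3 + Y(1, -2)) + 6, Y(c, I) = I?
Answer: 588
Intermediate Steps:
J = -5
O = 7 (O = (3 - 2) + 6 = 1 + 6 = 7)
R = 0 (R = (-5 + 5)/(3 - 5) = 0/(-2) = 0*(-½) = 0)
p(h) = 0
Z = 0
(Z + O)*84 = (0 + 7)*84 = 7*84 = 588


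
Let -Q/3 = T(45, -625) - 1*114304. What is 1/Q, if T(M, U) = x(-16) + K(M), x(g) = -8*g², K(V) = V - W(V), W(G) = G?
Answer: 1/349056 ≈ 2.8649e-6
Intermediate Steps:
K(V) = 0 (K(V) = V - V = 0)
T(M, U) = -2048 (T(M, U) = -8*(-16)² + 0 = -8*256 + 0 = -2048 + 0 = -2048)
Q = 349056 (Q = -3*(-2048 - 1*114304) = -3*(-2048 - 114304) = -3*(-116352) = 349056)
1/Q = 1/349056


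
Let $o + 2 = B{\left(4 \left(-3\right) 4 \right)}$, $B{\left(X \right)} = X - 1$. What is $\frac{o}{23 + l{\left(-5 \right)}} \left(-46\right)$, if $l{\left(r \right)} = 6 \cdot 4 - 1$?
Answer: $51$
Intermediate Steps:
$l{\left(r \right)} = 23$ ($l{\left(r \right)} = 24 - 1 = 23$)
$B{\left(X \right)} = -1 + X$ ($B{\left(X \right)} = X - 1 = -1 + X$)
$o = -51$ ($o = -2 + \left(-1 + 4 \left(-3\right) 4\right) = -2 - 49 = -51$)
$\frac{o}{23 + l{\left(-5 \right)}} \left(-46\right) = \frac{1}{23 + 23} \left(-51\right) \left(-46\right) = \frac{1}{46} \left(-51\right) \left(-46\right) = \left(- \frac{51}{46}\right) \left(-46\right) = 51$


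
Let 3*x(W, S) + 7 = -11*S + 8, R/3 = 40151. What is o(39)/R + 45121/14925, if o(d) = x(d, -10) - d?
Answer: 603881107/199751225 ≈ 3.0232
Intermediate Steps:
R = 120453 (R = 3*40151 = 120453)
x(W, S) = 1/3 - 11*S/3 (x(W, S) = -7/3 + (-11*S + 8)/3 = -7/3 + (8 - 11*S)/3 = -7/3 + (8/3 - 11*S/3) = 1/3 - 11*S/3)
o(d) = 37 - d (o(d) = (1/3 - 11/3*(-10)) - d = (1/3 + 110/3) - d = 37 - d)
o(39)/R + 45121/14925 = (37 - 1*39)/120453 + 45121/14925 = (37 - 39)*(1/120453) + 45121*(1/14925) = -2*1/120453 + 45121/14925 = -2/120453 + 45121/14925 = 603881107/199751225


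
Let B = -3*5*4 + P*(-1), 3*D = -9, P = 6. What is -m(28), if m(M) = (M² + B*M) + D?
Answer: 1067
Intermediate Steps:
D = -3 (D = (⅓)*(-9) = -3)
B = -66 (B = -3*5*4 + 6*(-1) = -15*4 - 6 = -60 - 6 = -66)
m(M) = -3 + M² - 66*M (m(M) = (M² - 66*M) - 3 = -3 + M² - 66*M)
-m(28) = -(-3 + 28² - 66*28) = -(-3 + 784 - 1848) = -1*(-1067) = 1067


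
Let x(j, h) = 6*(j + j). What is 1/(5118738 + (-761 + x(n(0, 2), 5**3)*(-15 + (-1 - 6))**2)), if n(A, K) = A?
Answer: 1/5117977 ≈ 1.9539e-7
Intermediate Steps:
x(j, h) = 12*j (x(j, h) = 6*(2*j) = 12*j)
1/(5118738 + (-761 + x(n(0, 2), 5**3)*(-15 + (-1 - 6))**2)) = 1/(5118738 + (-761 + (12*0)*(-15 + (-1 - 6))**2)) = 1/(5118738 + (-761 + 0*(-15 - 7)**2)) = 1/(5118738 + (-761 + 0*(-22)**2)) = 1/(5118738 + (-761 + 0*484)) = 1/(5118738 + (-761 + 0)) = 1/(5118738 - 761) = 1/5117977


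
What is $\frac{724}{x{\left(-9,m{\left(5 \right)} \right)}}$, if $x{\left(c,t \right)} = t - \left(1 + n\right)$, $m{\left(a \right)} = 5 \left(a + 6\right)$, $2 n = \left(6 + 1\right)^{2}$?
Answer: $\frac{1448}{59} \approx 24.542$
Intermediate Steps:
$n = \frac{49}{2}$ ($n = \frac{\left(6 + 1\right)^{2}}{2} = \frac{7^{2}}{2} = \frac{1}{2} \cdot 49 = \frac{49}{2} \approx 24.5$)
$m{\left(a \right)} = 30 + 5 a$ ($m{\left(a \right)} = 5 \left(6 + a\right) = 30 + 5 a$)
$x{\left(c,t \right)} = - \frac{51}{2} + t$ ($x{\left(c,t \right)} = t - \frac{51}{2} = - \frac{51}{2} + t$)
$\frac{724}{x{\left(-9,m{\left(5 \right)} \right)}} = \frac{724}{- \frac{51}{2} + \left(30 + 5 \cdot 5\right)} = \frac{724}{- \frac{51}{2} + \left(30 + 25\right)} = \frac{724}{- \frac{51}{2} + 55} = \frac{724}{\frac{59}{2}} = 724 \cdot \frac{2}{59} = \frac{1448}{59}$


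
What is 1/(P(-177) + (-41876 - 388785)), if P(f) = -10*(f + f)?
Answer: -1/427121 ≈ -2.3413e-6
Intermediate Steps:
P(f) = -20*f
1/(P(-177) + (-41876 - 388785)) = 1/(-20*(-177) + (-41876 - 388785)) = 1/(3540 - 430661) = 1/(-427121) = -1/427121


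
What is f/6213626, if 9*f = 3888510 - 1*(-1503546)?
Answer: 898676/9320439 ≈ 0.096420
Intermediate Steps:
f = 1797352/3 (f = (3888510 - 1*(-1503546))/9 = (3888510 + 1503546)/9 = (⅑)*5392056 = 1797352/3 ≈ 5.9912e+5)
f/6213626 = (1797352/3)/6213626 = (1797352/3)*(1/6213626) = 898676/9320439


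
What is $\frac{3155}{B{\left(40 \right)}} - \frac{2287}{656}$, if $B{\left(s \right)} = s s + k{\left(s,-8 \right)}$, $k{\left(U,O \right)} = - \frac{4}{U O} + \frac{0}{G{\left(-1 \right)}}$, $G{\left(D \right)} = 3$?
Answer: $- \frac{127163887}{83968656} \approx -1.5144$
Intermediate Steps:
$k{\left(U,O \right)} = - \frac{4}{O U}$ ($k{\left(U,O \right)} = - \frac{4}{U O} + \frac{0}{3} = - \frac{4}{O U} + 0 \cdot \frac{1}{3} = - 4 \frac{1}{O U} + 0 = - \frac{4}{O U} + 0 = - \frac{4}{O U}$)
$B{\left(s \right)} = s^{2} + \frac{1}{2 s}$ ($B{\left(s \right)} = s s - \frac{4}{\left(-8\right) s} = s^{2} - - \frac{1}{2 s} = s^{2} + \frac{1}{2 s}$)
$\frac{3155}{B{\left(40 \right)}} - \frac{2287}{656} = \frac{3155}{\frac{1}{40} \left(\frac{1}{2} + 40^{3}\right)} - \frac{2287}{656} = \frac{3155}{\frac{1}{40} \left(\frac{1}{2} + 64000\right)} - \frac{2287}{656} = \frac{3155}{\frac{1}{40} \cdot \frac{128001}{2}} - \frac{2287}{656} = \frac{3155}{\frac{128001}{80}} - \frac{2287}{656} = 3155 \cdot \frac{80}{128001} - \frac{2287}{656} = \frac{252400}{128001} - \frac{2287}{656} = - \frac{127163887}{83968656}$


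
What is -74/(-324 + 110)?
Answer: 37/107 ≈ 0.34579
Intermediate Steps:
-74/(-324 + 110) = -74/(-214) = -1/214*(-74) = 37/107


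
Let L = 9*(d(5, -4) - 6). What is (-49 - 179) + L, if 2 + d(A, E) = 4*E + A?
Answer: -399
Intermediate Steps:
d(A, E) = -2 + A + 4*E (d(A, E) = -2 + (4*E + A) = -2 + (A + 4*E) = -2 + A + 4*E)
L = -171 (L = 9*((-2 + 5 + 4*(-4)) - 6) = 9*((-2 + 5 - 16) - 6) = 9*(-13 - 6) = 9*(-19) = -171)
(-49 - 179) + L = (-49 - 179) - 171 = -228 - 171 = -399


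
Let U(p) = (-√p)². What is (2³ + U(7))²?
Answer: 225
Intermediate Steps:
U(p) = p
(2³ + U(7))² = (2³ + 7)² = (8 + 7)² = 15² = 225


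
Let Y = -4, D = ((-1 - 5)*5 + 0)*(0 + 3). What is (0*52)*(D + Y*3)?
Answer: 0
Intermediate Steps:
D = -90 (D = (-6*5 + 0)*3 = (-30 + 0)*3 = -30*3 = -90)
(0*52)*(D + Y*3) = (0*52)*(-90 - 4*3) = 0*(-90 - 12) = 0*(-102) = 0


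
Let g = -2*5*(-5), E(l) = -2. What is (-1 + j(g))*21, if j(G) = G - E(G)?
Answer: 1071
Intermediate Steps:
g = 50 (g = -1*10*(-5) = -10*(-5) = 50)
j(G) = 2 + G (j(G) = G - 1*(-2) = G + 2 = 2 + G)
(-1 + j(g))*21 = (-1 + (2 + 50))*21 = (-1 + 52)*21 = 51*21 = 1071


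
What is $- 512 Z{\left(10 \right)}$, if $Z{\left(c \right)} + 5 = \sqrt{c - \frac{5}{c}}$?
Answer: $2560 - 256 \sqrt{38} \approx 981.91$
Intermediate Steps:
$Z{\left(c \right)} = -5 + \sqrt{c - \frac{5}{c}}$
$- 512 Z{\left(10 \right)} = - 512 \left(-5 + \sqrt{10 - \frac{5}{10}}\right) = - 512 \left(-5 + \sqrt{10 - \frac{1}{2}}\right) = - 512 \left(-5 + \sqrt{\frac{19}{2}}\right) = - 512 \left(-5 + \frac{\sqrt{38}}{2}\right) = 2560 - 256 \sqrt{38}$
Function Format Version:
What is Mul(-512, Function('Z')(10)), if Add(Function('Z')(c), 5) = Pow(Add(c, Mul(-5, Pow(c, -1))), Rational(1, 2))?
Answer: Add(2560, Mul(-256, Pow(38, Rational(1, 2)))) ≈ 981.91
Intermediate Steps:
Function('Z')(c) = Add(-5, Pow(Add(c, Mul(-5, Pow(c, -1))), Rational(1, 2)))
Mul(-512, Function('Z')(10)) = Mul(-512, Add(-5, Pow(Add(10, Mul(-5, Pow(10, -1))), Rational(1, 2)))) = Mul(-512, Add(-5, Pow(Add(10, Mul(-5, Rational(1, 10))), Rational(1, 2)))) = Mul(-512, Add(-5, Pow(Add(10, Rational(-1, 2)), Rational(1, 2)))) = Mul(-512, Add(-5, Pow(Rational(19, 2), Rational(1, 2)))) = Mul(-512, Add(-5, Mul(Rational(1, 2), Pow(38, Rational(1, 2))))) = Add(2560, Mul(-256, Pow(38, Rational(1, 2))))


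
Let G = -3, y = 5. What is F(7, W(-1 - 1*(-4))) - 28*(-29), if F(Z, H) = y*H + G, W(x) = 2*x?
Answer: 839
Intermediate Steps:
F(Z, H) = -3 + 5*H (F(Z, H) = 5*H - 3 = -3 + 5*H)
F(7, W(-1 - 1*(-4))) - 28*(-29) = (-3 + 5*(2*(-1 - 1*(-4)))) - 28*(-29) = (-3 + 5*(2*(-1 + 4))) + 812 = (-3 + 5*(2*3)) + 812 = (-3 + 5*6) + 812 = (-3 + 30) + 812 = 27 + 812 = 839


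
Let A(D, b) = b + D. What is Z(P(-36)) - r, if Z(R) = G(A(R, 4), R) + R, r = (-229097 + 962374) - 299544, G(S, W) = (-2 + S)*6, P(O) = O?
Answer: -433973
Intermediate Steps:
A(D, b) = D + b
G(S, W) = -12 + 6*S
r = 433733 (r = 733277 - 299544 = 433733)
Z(R) = 12 + 7*R (Z(R) = (-12 + 6*(R + 4)) + R = (-12 + 6*(4 + R)) + R = (-12 + (24 + 6*R)) + R = (12 + 6*R) + R = 12 + 7*R)
Z(P(-36)) - r = (12 + 7*(-36)) - 1*433733 = (12 - 252) - 433733 = -240 - 433733 = -433973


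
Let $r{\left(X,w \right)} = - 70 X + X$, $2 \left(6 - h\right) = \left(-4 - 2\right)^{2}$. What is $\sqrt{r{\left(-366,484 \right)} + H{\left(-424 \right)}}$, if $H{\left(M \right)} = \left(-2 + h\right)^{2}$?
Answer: $5 \sqrt{1018} \approx 159.53$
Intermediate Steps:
$h = -12$ ($h = 6 - \frac{\left(-4 - 2\right)^{2}}{2} = 6 - \frac{\left(-6\right)^{2}}{2} = 6 - 18 = -12$)
$H{\left(M \right)} = 196$ ($H{\left(M \right)} = \left(-2 - 12\right)^{2} = \left(-14\right)^{2} = 196$)
$r{\left(X,w \right)} = - 69 X$
$\sqrt{r{\left(-366,484 \right)} + H{\left(-424 \right)}} = \sqrt{\left(-69\right) \left(-366\right) + 196} = \sqrt{25254 + 196} = \sqrt{25450} = 5 \sqrt{1018}$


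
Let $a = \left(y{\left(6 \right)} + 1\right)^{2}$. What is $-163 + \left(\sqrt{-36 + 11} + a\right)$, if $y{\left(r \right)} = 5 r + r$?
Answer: $1206 + 5 i \approx 1206.0 + 5.0 i$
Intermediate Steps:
$y{\left(r \right)} = 6 r$
$a = 1369$ ($a = \left(6 \cdot 6 + 1\right)^{2} = \left(36 + 1\right)^{2} = 37^{2} = 1369$)
$-163 + \left(\sqrt{-36 + 11} + a\right) = -163 + \left(\sqrt{-36 + 11} + 1369\right) = -163 + \left(\sqrt{-25} + 1369\right) = -163 + \left(5 i + 1369\right) = -163 + \left(1369 + 5 i\right) = 1206 + 5 i$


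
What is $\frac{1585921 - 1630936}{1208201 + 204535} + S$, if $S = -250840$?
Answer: $- \frac{118123581085}{470912} \approx -2.5084 \cdot 10^{5}$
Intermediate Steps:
$\frac{1585921 - 1630936}{1208201 + 204535} + S = \frac{1585921 - 1630936}{1208201 + 204535} - 250840 = - \frac{45015}{1412736} - 250840 = \left(-45015\right) \frac{1}{1412736} - 250840 = - \frac{15005}{470912} - 250840 = - \frac{118123581085}{470912}$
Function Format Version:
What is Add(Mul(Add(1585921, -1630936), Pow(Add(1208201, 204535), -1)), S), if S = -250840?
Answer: Rational(-118123581085, 470912) ≈ -2.5084e+5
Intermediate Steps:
Add(Mul(Add(1585921, -1630936), Pow(Add(1208201, 204535), -1)), S) = Add(Mul(Add(1585921, -1630936), Pow(Add(1208201, 204535), -1)), -250840) = Add(Mul(-45015, Pow(1412736, -1)), -250840) = Add(Mul(-45015, Rational(1, 1412736)), -250840) = Add(Rational(-15005, 470912), -250840) = Rational(-118123581085, 470912)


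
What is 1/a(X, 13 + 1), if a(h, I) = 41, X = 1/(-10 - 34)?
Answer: 1/41 ≈ 0.024390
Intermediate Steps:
X = -1/44 (X = 1/(-44) = -1/44 ≈ -0.022727)
1/a(X, 13 + 1) = 1/41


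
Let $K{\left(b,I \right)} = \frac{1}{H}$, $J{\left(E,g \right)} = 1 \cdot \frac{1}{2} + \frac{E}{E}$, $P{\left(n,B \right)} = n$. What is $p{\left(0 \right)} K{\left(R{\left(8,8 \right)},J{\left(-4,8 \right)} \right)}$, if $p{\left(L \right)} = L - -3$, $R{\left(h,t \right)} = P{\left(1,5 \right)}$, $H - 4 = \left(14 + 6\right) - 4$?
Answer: $\frac{3}{20} \approx 0.15$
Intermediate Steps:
$H = 20$ ($H = 4 + \left(\left(14 + 6\right) - 4\right) = 4 + \left(20 - 4\right) = 4 + 16 = 20$)
$R{\left(h,t \right)} = 1$
$J{\left(E,g \right)} = \frac{3}{2}$ ($J{\left(E,g \right)} = 1 \cdot \frac{1}{2} + 1 = \frac{1}{2} + 1 = \frac{3}{2}$)
$p{\left(L \right)} = 3 + L$ ($p{\left(L \right)} = L + 3 = 3 + L$)
$K{\left(b,I \right)} = \frac{1}{20}$
$p{\left(0 \right)} K{\left(R{\left(8,8 \right)},J{\left(-4,8 \right)} \right)} = \left(3 + 0\right) \frac{1}{20} = 3 \cdot \frac{1}{20} = \frac{3}{20}$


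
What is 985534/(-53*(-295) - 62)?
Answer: 985534/15573 ≈ 63.285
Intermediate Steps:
985534/(-53*(-295) - 62) = 985534/(15635 - 62) = 985534/15573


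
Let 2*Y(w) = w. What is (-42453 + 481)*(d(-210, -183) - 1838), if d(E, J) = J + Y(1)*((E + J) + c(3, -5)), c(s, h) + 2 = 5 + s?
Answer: 92946994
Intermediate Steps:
Y(w) = w/2
c(s, h) = 3 + s (c(s, h) = -2 + (5 + s) = 3 + s)
d(E, J) = 3 + E/2 + 3*J/2 (d(E, J) = J + ((½)*1)*((E + J) + (3 + 3)) = J + ((E + J) + 6)/2 = J + (6 + E + J)/2 = J + (3 + E/2 + J/2) = 3 + E/2 + 3*J/2)
(-42453 + 481)*(d(-210, -183) - 1838) = (-42453 + 481)*((3 + (½)*(-210) + (3/2)*(-183)) - 1838) = -41972*((3 - 105 - 549/2) - 1838) = -41972*(-753/2 - 1838) = -41972*(-4429/2) = 92946994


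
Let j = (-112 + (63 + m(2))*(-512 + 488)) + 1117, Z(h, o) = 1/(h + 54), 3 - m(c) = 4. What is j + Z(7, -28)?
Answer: -29462/61 ≈ -482.98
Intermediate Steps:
m(c) = -1 (m(c) = 3 - 1*4 = 3 - 4 = -1)
Z(h, o) = 1/(54 + h)
j = -483 (j = (-112 + (63 - 1)*(-512 + 488)) + 1117 = (-112 + 62*(-24)) + 1117 = (-112 - 1488) + 1117 = -1600 + 1117 = -483)
j + Z(7, -28) = -483 + 1/(54 + 7) = -483 + 1/61 = -29462/61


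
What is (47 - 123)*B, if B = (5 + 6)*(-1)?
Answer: 836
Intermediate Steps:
B = -11 (B = 11*(-1) = -11)
(47 - 123)*B = (47 - 123)*(-11) = -76*(-11) = 836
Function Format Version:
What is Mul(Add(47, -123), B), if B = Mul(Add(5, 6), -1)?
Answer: 836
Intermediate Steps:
B = -11 (B = Mul(11, -1) = -11)
Mul(Add(47, -123), B) = Mul(Add(47, -123), -11) = Mul(-76, -11) = 836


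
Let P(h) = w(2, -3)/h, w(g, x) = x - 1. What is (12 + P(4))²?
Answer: 121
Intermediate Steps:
w(g, x) = -1 + x
P(h) = -4/h (P(h) = (-1 - 3)/h = -4/h)
(12 + P(4))² = (12 - 4/4)² = (12 - 4*¼)² = (12 - 1)² = 11² = 121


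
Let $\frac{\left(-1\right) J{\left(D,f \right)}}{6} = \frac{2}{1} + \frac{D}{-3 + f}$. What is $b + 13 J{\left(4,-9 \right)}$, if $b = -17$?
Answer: $-147$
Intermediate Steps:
$J{\left(D,f \right)} = -12 - \frac{6 D}{-3 + f}$ ($J{\left(D,f \right)} = - 6 \left(\frac{2}{1} + \frac{D}{-3 + f}\right) = - 6 \left(2 \cdot 1 + \frac{D}{-3 + f}\right) = - 6 \left(2 + \frac{D}{-3 + f}\right) = -12 - \frac{6 D}{-3 + f}$)
$b + 13 J{\left(4,-9 \right)} = -17 + 13 \frac{6 \left(6 - 4 - -18\right)}{-3 - 9} = -17 + 13 \frac{6 \left(6 - 4 + 18\right)}{-12} = -17 + 13 \cdot 6 \left(- \frac{1}{12}\right) 20 = -17 + 13 \left(-10\right) = -17 - 130 = -147$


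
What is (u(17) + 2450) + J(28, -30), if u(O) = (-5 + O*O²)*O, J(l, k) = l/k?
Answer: 1288276/15 ≈ 85885.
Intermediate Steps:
u(O) = O*(-5 + O³) (u(O) = (-5 + O³)*O = O*(-5 + O³))
(u(17) + 2450) + J(28, -30) = (17*(-5 + 17³) + 2450) + 28/(-30) = (17*(-5 + 4913) + 2450) + 28*(-1/30) = (17*4908 + 2450) - 14/15 = (83436 + 2450) - 14/15 = 85886 - 14/15 = 1288276/15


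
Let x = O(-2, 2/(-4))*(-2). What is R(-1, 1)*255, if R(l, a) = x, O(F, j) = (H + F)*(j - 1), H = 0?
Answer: -1530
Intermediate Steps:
O(F, j) = F*(-1 + j) (O(F, j) = (0 + F)*(j - 1) = F*(-1 + j))
x = -6 (x = -2*(-1 + 2/(-4))*(-2) = -2*(-1 + 2*(-¼))*(-2) = -2*(-1 - ½)*(-2) = -2*(-3/2)*(-2) = 3*(-2) = -6)
R(l, a) = -6
R(-1, 1)*255 = -6*255 = -1530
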